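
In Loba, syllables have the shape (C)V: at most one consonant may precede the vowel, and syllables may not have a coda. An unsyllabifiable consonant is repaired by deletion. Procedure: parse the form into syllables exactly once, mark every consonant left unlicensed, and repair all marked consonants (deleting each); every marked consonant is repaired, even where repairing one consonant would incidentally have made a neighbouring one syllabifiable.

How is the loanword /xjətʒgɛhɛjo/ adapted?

The consonants /x/, /t/, /ʒ/ cannot be parsed into a legal (C)V syllable (no codas are permitted; onsets are limited to one consonant).
Each unlicensed consonant is deleted: /x/, /t/, /ʒ/.

jəgɛhɛjo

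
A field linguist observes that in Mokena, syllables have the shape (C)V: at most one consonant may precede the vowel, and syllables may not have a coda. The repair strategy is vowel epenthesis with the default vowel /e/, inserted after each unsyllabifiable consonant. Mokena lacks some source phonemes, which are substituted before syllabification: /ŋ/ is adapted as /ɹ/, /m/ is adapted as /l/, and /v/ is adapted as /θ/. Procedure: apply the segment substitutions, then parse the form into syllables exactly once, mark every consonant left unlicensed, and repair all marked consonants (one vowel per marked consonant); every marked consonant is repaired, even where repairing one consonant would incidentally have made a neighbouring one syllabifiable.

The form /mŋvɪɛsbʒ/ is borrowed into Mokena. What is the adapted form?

Substitution: /m/ → /l/, /ŋ/ → /ɹ/, /v/ → /θ/, giving /lɹθɪɛsbʒ/.
Under (C)V, the unsyllabifiable consonants are /l/, /ɹ/, /s/, /b/, /ʒ/ (no codas are permitted; onsets are limited to one consonant).
Each unlicensed consonant becomes the onset of a new syllable: /l/ → /le/, /ɹ/ → /ɹe/, /s/ → /se/, /b/ → /be/, /ʒ/ → /ʒe/.

leɹeθɪɛsebeʒe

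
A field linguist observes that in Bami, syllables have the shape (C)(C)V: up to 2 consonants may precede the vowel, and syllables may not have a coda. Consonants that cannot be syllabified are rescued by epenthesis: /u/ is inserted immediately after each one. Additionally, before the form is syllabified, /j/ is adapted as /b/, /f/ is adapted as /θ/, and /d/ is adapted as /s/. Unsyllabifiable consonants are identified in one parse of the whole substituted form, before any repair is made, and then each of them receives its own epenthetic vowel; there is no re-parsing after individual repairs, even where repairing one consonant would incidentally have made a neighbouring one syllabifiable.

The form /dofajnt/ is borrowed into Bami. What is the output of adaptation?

soθabunutu

Substitution: /d/ → /s/, /f/ → /θ/, /j/ → /b/, giving /soθabnt/.
Under (C)(C)V, the unsyllabifiable consonants are /b/, /n/, /t/ (no codas are permitted; onsets may contain at most 2 consonants).
Inserting the epenthetic vowel yields /b/ → /bu/, /n/ → /nu/, /t/ → /tu/.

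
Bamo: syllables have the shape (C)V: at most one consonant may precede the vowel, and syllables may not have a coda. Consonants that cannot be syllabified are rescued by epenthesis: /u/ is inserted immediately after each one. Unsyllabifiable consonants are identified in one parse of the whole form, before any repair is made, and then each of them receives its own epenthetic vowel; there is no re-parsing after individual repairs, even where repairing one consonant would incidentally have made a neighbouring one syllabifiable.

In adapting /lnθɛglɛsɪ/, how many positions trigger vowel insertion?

The unsyllabifiable consonants are /l/, /n/, /g/; each receives one epenthetic vowel.

3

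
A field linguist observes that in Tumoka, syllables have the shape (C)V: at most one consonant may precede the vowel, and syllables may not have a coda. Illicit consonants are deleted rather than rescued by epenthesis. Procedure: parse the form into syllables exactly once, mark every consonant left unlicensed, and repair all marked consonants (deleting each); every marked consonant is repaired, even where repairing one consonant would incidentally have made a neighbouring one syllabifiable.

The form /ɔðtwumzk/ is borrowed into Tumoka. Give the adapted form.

Under (C)V, the unsyllabifiable consonants are /ð/, /t/, /m/, /z/, /k/ (no codas are permitted; onsets are limited to one consonant).
Deleting the stranded consonants removes /ð/, /t/, /m/, /z/, /k/.

ɔwu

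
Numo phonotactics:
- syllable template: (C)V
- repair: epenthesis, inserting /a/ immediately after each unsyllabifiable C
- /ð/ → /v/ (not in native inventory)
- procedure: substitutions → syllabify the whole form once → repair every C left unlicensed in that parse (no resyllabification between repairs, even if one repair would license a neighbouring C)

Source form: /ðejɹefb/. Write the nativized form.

vejaɹefaba

Substitution: /ð/ → /v/, giving /vejɹefb/.
The consonants /j/, /f/, /b/ cannot be parsed into a legal (C)V syllable (no codas are permitted; onsets are limited to one consonant).
Epenthesis after each stranded consonant: /j/ → /ja/, /f/ → /fa/, /b/ → /ba/.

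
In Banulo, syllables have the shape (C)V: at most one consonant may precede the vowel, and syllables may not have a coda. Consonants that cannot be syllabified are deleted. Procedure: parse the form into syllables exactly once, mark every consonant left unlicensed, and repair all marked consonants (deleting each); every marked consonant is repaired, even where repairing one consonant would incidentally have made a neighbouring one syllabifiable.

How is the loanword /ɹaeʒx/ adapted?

The consonants /ʒ/, /x/ cannot be parsed into a legal (C)V syllable (no codas are permitted; onsets are limited to one consonant).
Deleting the stranded consonants removes /ʒ/, /x/.

ɹae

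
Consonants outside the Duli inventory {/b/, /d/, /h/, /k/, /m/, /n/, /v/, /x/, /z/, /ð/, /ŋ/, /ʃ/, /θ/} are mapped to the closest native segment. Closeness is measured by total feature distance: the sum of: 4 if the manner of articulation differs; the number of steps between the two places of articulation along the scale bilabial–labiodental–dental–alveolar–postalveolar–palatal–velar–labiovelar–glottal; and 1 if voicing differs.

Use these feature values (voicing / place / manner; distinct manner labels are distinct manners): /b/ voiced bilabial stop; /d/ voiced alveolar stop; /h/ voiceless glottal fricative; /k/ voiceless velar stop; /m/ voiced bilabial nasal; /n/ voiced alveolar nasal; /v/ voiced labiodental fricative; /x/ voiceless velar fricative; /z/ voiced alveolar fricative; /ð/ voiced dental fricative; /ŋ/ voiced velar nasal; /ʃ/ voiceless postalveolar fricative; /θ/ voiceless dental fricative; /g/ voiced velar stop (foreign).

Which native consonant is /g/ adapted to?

/k/ is closest: same manner (stop), place distance 0 (velar→velar), voicing differs (+1); total 1. Next closest is /d/ at distance 3.

k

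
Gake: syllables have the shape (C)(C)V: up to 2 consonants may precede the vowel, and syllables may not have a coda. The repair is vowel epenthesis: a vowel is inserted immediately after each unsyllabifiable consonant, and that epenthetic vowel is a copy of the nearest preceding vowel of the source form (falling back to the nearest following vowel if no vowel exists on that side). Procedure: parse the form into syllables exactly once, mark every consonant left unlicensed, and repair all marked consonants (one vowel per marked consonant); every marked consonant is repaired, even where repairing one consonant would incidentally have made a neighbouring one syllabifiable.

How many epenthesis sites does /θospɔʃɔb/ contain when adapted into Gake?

1

The unsyllabifiable consonants are /b/; each receives one epenthetic vowel.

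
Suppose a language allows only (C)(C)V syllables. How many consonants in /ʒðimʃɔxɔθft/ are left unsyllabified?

3

Under (C)(C)V, the unsyllabifiable consonants are /θ/, /f/, /t/ (no codas are permitted; onsets may contain at most 2 consonants).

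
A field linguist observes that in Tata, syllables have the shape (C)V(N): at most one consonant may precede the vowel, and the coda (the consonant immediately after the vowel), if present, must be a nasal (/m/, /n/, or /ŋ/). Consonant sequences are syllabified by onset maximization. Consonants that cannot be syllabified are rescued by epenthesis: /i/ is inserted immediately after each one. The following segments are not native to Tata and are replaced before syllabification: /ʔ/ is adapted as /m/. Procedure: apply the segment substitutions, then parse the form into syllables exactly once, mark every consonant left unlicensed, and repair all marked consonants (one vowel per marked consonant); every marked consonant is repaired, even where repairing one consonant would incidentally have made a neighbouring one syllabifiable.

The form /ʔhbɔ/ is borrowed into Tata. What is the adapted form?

mihibɔ

Substitution: /ʔ/ → /m/, giving /mhbɔ/.
Syllabifying with onset maximization leaves /m/, /h/ stranded (only a nasal (/m/, /n/, or /ŋ/) is licensed in coda position; onsets are limited to one consonant).
Each unlicensed consonant becomes the onset of a new syllable: /m/ → /mi/, /h/ → /hi/.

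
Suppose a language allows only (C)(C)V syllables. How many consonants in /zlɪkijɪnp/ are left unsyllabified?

The consonants /n/, /p/ cannot be parsed into a legal (C)(C)V syllable (no codas are permitted; onsets may contain at most 2 consonants).

2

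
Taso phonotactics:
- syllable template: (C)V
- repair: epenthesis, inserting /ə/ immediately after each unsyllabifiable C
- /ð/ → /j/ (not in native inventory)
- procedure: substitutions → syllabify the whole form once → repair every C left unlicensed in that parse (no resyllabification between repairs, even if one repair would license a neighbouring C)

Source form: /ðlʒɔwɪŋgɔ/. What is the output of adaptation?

Substitution: /ð/ → /j/, giving /jlʒɔwɪŋgɔ/.
Syllabifying with onset maximization leaves /j/, /l/, /ŋ/ stranded (no codas are permitted; onsets are limited to one consonant).
Inserting the epenthetic vowel yields /j/ → /jə/, /l/ → /lə/, /ŋ/ → /ŋə/.

jələʒɔwɪŋəgɔ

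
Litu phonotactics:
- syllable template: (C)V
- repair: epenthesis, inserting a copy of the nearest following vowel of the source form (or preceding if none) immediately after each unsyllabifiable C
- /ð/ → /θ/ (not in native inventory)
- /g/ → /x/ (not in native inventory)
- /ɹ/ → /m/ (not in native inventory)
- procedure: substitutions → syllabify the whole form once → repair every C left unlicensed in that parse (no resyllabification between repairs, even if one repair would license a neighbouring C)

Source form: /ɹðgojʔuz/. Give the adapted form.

moθoxojuʔuzu

Substitution: /ɹ/ → /m/, /ð/ → /θ/, /g/ → /x/, giving /mθxojʔuz/.
Under (C)V, the unsyllabifiable consonants are /m/, /θ/, /j/, /z/ (no codas are permitted; onsets are limited to one consonant).
Each unlicensed consonant becomes the onset of a new syllable: /m/ → /mo/, /θ/ → /θo/, /j/ → /ju/, /z/ → /zu/.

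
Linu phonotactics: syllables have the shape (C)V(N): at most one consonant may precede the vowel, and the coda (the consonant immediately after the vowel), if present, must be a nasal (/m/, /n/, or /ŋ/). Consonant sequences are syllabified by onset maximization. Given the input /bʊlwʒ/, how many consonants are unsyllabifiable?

The consonants /l/, /w/, /ʒ/ cannot be parsed into a legal (C)V(N) syllable (only a nasal (/m/, /n/, or /ŋ/) is licensed in coda position; onsets are limited to one consonant).

3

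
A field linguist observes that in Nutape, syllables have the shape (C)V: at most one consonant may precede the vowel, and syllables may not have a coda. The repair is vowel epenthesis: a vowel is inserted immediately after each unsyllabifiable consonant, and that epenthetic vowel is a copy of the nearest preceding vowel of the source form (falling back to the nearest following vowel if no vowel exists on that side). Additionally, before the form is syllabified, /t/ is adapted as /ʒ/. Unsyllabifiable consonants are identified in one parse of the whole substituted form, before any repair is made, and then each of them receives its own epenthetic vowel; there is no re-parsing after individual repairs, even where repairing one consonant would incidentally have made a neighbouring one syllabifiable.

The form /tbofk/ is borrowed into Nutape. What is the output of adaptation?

ʒobofoko

Substitution: /t/ → /ʒ/, giving /ʒbofk/.
Under (C)V, the unsyllabifiable consonants are /ʒ/, /f/, /k/ (no codas are permitted; onsets are limited to one consonant).
Each unlicensed consonant becomes the onset of a new syllable: /ʒ/ → /ʒo/, /f/ → /fo/, /k/ → /ko/.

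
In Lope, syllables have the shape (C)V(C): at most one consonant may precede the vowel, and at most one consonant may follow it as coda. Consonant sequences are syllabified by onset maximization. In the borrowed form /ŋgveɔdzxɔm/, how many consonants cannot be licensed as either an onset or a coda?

Syllabifying with onset maximization leaves /ŋ/, /g/, /z/ stranded (at most one coda consonant is licensed; onsets are limited to one consonant).

3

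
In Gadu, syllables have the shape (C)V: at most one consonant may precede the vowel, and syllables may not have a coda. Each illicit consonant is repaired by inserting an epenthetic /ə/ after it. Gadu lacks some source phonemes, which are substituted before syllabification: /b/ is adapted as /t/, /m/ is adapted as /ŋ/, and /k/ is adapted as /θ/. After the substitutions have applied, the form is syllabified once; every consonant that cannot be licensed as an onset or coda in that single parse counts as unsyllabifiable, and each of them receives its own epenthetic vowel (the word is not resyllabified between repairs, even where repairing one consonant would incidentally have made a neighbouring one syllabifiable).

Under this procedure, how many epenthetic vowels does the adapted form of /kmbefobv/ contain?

After substitution the input is /θŋtefotv/.
The unsyllabifiable consonants are /θ/, /ŋ/, /t/, /v/; each receives one epenthetic vowel.

4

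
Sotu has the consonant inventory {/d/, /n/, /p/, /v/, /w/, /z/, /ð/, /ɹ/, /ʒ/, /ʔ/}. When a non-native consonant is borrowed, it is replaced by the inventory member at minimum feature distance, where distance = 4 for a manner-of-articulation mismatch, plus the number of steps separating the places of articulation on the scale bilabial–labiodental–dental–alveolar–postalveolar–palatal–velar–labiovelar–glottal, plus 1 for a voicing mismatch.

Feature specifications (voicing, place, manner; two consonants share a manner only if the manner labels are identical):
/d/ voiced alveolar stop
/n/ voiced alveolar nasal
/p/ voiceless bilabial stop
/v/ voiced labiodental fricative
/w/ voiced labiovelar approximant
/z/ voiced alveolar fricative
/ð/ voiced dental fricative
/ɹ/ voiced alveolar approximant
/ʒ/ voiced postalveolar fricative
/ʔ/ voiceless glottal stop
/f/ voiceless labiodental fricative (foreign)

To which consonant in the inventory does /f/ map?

/v/ is closest: same manner (fricative), place distance 0 (labiodental→labiodental), voicing differs (+1); total 1. Next closest is /ð/ at distance 2.

v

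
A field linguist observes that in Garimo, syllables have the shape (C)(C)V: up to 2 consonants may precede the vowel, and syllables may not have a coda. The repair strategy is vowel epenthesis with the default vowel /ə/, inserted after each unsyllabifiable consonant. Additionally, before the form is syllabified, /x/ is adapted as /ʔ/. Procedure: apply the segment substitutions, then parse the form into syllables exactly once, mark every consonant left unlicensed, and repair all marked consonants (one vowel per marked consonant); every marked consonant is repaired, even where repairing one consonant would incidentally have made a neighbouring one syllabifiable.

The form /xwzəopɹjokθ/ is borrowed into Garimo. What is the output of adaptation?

Substitution: /x/ → /ʔ/, giving /ʔwzəopɹjokθ/.
Under (C)(C)V, the unsyllabifiable consonants are /ʔ/, /p/, /k/, /θ/ (no codas are permitted; onsets may contain at most 2 consonants).
Epenthesis after each stranded consonant: /ʔ/ → /ʔə/, /p/ → /pə/, /k/ → /kə/, /θ/ → /θə/.

ʔəwzəopəɹjokəθə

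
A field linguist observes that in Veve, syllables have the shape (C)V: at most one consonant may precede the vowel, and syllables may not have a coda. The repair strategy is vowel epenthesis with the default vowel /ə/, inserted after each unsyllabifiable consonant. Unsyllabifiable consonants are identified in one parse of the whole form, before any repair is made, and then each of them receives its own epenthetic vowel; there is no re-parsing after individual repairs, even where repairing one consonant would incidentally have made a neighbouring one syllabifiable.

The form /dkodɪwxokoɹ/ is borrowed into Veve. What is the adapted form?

dəkodɪwəxokoɹə

The consonants /d/, /w/, /ɹ/ cannot be parsed into a legal (C)V syllable (no codas are permitted; onsets are limited to one consonant).
Each unlicensed consonant becomes the onset of a new syllable: /d/ → /də/, /w/ → /wə/, /ɹ/ → /ɹə/.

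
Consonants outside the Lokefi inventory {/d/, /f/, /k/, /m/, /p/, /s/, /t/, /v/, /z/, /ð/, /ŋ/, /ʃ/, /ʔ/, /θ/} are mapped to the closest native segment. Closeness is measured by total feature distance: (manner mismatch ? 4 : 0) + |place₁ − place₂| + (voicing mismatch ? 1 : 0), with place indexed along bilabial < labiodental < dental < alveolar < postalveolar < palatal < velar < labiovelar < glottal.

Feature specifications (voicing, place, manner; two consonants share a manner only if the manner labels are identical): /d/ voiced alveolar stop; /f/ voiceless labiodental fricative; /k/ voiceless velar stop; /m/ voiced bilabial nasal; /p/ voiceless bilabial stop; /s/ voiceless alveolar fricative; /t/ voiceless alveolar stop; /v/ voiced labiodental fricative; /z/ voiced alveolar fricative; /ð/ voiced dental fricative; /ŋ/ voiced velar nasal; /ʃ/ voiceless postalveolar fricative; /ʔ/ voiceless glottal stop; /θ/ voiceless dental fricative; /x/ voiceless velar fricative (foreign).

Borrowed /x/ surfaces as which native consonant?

/ʃ/ is closest: same manner (fricative), place distance 2 (velar→postalveolar), same voicing; total 2. Next closest is /s/ at distance 3.

ʃ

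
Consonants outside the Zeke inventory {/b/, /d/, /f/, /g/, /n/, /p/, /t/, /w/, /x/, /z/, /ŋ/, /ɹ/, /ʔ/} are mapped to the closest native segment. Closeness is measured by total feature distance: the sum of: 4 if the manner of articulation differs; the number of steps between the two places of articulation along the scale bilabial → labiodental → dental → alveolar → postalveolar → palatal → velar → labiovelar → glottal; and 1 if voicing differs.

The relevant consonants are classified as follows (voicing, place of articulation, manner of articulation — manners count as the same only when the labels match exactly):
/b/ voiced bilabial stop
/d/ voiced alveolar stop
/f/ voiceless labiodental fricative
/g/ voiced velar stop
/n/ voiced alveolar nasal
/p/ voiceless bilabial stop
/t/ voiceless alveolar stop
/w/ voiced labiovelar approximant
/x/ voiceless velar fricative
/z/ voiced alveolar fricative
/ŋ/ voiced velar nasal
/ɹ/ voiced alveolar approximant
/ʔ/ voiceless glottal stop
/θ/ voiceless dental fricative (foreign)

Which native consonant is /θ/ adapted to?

f

/f/ is closest: same manner (fricative), place distance 1 (dental→labiodental), same voicing; total 1. Next closest is /z/ at distance 2.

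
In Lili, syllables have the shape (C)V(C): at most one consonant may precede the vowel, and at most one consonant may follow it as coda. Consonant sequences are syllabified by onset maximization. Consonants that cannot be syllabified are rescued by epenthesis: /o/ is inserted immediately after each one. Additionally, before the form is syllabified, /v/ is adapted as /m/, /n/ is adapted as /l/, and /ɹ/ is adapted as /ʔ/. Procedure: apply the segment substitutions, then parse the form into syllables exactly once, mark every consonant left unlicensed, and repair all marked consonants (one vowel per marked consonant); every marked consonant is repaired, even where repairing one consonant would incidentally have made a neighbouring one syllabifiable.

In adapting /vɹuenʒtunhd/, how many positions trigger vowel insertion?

After substitution the input is /mʔuelʒtulhd/.
The unsyllabifiable consonants are /m/, /ʒ/, /h/, /d/; each receives one epenthetic vowel.

4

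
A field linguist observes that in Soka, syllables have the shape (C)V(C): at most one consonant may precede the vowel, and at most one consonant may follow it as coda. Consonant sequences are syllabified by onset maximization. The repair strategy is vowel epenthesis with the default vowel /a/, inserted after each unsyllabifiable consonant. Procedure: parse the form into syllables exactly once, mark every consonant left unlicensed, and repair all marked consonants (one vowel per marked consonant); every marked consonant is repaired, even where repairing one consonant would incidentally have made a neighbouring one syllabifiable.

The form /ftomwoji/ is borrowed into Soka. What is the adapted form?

Syllabifying with onset maximization leaves /f/ stranded (at most one coda consonant is licensed; onsets are limited to one consonant).
Each unlicensed consonant becomes the onset of a new syllable: /f/ → /fa/.

fatomwoji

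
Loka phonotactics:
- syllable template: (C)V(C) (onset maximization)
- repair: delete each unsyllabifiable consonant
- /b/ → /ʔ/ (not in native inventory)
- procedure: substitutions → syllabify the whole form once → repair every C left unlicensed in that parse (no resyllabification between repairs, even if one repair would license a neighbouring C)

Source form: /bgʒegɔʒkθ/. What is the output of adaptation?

ʒegɔʒ

Substitution: /b/ → /ʔ/, giving /ʔgʒegɔʒkθ/.
Under (C)V(C), the unsyllabifiable consonants are /ʔ/, /g/, /k/, /θ/ (at most one coda consonant is licensed; onsets are limited to one consonant).
Each unlicensed consonant is deleted: /ʔ/, /g/, /k/, /θ/.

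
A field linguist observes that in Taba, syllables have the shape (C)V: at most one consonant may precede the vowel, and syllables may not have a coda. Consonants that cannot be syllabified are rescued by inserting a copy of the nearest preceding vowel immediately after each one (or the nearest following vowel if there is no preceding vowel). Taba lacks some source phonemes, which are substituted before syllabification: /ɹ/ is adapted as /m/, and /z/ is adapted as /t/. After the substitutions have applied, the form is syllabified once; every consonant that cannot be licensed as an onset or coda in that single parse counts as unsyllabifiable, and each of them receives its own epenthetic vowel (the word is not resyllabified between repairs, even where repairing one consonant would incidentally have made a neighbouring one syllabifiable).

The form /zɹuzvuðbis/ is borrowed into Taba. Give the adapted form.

tumutuvuðubisi

Substitution: /z/ → /t/, /ɹ/ → /m/, giving /tmutvuðbis/.
Under (C)V, the unsyllabifiable consonants are /t/, /t/, /ð/, /s/ (no codas are permitted; onsets are limited to one consonant).
Epenthesis after each stranded consonant: /t/ → /tu/, /t/ → /tu/, /ð/ → /ðu/, /s/ → /si/.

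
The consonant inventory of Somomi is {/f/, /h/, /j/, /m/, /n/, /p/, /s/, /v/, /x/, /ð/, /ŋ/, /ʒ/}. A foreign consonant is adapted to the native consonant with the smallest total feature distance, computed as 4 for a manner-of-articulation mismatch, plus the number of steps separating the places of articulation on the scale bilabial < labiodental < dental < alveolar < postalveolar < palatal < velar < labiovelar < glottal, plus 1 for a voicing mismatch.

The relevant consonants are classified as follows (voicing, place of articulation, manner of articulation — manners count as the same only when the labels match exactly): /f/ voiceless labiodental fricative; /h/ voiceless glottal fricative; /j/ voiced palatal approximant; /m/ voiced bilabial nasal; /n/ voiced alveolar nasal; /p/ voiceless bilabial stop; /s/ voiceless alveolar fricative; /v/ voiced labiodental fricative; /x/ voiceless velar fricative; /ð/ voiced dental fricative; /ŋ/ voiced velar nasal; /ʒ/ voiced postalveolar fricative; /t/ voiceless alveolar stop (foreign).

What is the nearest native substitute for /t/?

p

/p/ is closest: same manner (stop), place distance 3 (alveolar→bilabial), same voicing; total 3. Next closest is /s/ at distance 4.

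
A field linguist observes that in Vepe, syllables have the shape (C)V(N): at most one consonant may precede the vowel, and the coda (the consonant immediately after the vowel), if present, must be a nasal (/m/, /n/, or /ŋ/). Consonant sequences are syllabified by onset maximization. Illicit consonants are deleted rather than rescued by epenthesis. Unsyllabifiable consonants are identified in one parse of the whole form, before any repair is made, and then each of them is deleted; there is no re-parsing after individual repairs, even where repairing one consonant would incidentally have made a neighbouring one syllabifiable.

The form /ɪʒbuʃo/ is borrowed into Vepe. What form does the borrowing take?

Syllabifying with onset maximization leaves /ʒ/ stranded (only a nasal (/m/, /n/, or /ŋ/) is licensed in coda position; onsets are limited to one consonant).
Deletion applies to /ʒ/.

ɪbuʃo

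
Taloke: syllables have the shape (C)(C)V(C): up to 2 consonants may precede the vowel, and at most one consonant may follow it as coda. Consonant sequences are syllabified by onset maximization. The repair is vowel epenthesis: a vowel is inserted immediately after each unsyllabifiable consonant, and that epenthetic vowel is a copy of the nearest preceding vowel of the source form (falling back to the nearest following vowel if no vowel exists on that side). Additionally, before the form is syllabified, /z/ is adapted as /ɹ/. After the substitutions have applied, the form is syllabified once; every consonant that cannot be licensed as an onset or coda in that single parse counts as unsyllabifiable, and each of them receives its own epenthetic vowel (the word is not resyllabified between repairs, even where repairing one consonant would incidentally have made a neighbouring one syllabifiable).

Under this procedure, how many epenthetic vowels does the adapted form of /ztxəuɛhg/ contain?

2

After substitution the input is /ɹtxəuɛhg/.
The unsyllabifiable consonants are /ɹ/, /g/; each receives one epenthetic vowel.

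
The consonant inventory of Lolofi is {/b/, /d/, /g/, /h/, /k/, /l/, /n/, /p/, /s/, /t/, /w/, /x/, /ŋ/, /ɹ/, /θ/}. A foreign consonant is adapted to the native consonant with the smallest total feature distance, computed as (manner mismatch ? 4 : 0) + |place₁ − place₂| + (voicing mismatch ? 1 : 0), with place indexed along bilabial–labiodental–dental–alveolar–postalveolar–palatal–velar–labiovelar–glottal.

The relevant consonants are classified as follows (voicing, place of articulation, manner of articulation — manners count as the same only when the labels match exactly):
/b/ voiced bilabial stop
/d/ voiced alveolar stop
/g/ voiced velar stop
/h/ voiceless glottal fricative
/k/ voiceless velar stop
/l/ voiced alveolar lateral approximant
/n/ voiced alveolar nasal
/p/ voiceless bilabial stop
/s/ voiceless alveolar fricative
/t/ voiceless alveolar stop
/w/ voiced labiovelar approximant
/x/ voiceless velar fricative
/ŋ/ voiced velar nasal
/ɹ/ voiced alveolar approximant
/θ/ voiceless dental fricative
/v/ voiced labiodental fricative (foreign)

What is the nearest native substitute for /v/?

θ

/θ/ is closest: same manner (fricative), place distance 1 (labiodental→dental), voicing differs (+1); total 2. Next closest is /s/ at distance 3.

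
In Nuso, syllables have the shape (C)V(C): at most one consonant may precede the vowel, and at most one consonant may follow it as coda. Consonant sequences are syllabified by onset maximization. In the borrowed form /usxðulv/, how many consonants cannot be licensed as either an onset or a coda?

The consonants /x/, /v/ cannot be parsed into a legal (C)V(C) syllable (at most one coda consonant is licensed; onsets are limited to one consonant).

2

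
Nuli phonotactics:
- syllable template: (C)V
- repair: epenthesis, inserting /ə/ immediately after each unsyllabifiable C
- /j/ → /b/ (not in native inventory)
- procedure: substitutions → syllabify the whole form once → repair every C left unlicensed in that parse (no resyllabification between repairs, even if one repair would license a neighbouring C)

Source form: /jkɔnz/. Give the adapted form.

Substitution: /j/ → /b/, giving /bkɔnz/.
Syllabifying with onset maximization leaves /b/, /n/, /z/ stranded (no codas are permitted; onsets are limited to one consonant).
Each unlicensed consonant becomes the onset of a new syllable: /b/ → /bə/, /n/ → /nə/, /z/ → /zə/.

bəkɔnəzə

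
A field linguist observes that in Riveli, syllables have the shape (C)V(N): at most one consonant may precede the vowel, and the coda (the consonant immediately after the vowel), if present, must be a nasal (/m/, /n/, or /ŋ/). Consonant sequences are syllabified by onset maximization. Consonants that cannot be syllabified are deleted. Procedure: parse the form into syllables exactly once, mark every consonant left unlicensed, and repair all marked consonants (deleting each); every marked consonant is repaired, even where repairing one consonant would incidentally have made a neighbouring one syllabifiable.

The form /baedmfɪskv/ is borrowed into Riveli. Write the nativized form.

baefɪ

The consonants /d/, /m/, /s/, /k/, /v/ cannot be parsed into a legal (C)V(N) syllable (only a nasal (/m/, /n/, or /ŋ/) is licensed in coda position; onsets are limited to one consonant).
Deletion applies to /d/, /m/, /s/, /k/, /v/.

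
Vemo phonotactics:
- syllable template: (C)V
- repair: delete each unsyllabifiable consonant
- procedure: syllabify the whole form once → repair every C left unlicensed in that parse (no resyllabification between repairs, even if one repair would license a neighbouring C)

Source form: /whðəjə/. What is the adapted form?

Under (C)V, the unsyllabifiable consonants are /w/, /h/ (no codas are permitted; onsets are limited to one consonant).
Each unlicensed consonant is deleted: /w/, /h/.

ðəjə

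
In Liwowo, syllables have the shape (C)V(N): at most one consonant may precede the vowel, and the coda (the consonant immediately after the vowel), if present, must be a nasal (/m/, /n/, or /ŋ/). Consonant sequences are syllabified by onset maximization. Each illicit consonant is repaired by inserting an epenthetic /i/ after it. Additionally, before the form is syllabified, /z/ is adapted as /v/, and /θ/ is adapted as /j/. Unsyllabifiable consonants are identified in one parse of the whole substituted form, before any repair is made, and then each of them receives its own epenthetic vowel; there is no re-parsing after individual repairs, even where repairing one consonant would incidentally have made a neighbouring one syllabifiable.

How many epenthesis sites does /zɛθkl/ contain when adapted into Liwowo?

After substitution the input is /vɛjkl/.
The unsyllabifiable consonants are /j/, /k/, /l/; each receives one epenthetic vowel.

3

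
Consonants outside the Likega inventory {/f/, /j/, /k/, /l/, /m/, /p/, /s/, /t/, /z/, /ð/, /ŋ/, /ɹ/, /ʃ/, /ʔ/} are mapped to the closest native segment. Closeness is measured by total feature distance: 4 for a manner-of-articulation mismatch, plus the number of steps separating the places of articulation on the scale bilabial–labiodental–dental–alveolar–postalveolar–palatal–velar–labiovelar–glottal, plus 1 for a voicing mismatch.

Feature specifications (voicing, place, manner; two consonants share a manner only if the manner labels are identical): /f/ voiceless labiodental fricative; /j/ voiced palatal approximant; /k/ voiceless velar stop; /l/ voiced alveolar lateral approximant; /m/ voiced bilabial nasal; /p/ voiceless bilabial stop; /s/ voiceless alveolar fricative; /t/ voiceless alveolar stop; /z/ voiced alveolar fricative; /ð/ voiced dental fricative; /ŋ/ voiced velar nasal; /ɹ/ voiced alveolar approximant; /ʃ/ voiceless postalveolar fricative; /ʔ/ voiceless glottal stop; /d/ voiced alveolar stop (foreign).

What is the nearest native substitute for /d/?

/t/ is closest: same manner (stop), place distance 0 (alveolar→alveolar), voicing differs (+1); total 1. Next closest is /k/ at distance 4.

t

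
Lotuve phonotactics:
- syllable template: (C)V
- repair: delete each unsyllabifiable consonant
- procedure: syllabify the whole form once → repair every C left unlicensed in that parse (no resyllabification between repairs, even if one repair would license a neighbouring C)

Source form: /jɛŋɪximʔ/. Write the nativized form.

jɛŋɪxi

Syllabifying with onset maximization leaves /m/, /ʔ/ stranded (no codas are permitted; onsets are limited to one consonant).
Deleting the stranded consonants removes /m/, /ʔ/.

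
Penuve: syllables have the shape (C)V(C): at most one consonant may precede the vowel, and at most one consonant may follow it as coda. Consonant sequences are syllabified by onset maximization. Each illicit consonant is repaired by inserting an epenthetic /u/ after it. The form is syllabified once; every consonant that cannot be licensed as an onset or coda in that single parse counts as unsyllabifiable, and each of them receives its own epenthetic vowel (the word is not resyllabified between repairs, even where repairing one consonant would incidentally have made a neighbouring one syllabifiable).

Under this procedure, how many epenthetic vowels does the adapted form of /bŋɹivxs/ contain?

The unsyllabifiable consonants are /b/, /ŋ/, /x/, /s/; each receives one epenthetic vowel.

4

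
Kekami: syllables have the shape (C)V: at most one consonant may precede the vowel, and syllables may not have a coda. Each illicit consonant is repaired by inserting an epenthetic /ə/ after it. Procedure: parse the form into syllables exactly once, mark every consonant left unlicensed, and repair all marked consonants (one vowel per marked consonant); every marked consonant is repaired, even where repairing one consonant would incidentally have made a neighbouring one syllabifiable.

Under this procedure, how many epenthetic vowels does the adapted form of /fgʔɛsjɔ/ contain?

The unsyllabifiable consonants are /f/, /g/, /s/; each receives one epenthetic vowel.

3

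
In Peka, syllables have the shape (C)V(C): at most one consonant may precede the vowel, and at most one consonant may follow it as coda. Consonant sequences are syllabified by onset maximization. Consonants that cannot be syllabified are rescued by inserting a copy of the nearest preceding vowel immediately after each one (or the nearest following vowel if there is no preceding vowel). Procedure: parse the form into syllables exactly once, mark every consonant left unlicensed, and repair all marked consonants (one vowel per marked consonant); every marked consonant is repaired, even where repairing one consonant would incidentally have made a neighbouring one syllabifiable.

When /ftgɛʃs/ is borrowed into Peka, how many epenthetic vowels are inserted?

The unsyllabifiable consonants are /f/, /t/, /s/; each receives one epenthetic vowel.

3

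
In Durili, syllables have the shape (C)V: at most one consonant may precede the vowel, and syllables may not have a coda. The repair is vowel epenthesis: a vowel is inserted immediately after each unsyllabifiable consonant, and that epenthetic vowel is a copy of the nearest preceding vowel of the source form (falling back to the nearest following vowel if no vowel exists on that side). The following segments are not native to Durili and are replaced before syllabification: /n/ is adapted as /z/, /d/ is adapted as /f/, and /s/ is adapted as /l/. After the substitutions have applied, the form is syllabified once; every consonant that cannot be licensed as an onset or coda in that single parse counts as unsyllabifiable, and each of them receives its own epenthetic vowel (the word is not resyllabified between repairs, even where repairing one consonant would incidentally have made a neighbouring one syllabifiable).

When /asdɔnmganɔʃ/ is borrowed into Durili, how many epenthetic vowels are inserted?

After substitution the input is /alfɔzmgazɔʃ/.
The unsyllabifiable consonants are /l/, /z/, /m/, /ʃ/; each receives one epenthetic vowel.

4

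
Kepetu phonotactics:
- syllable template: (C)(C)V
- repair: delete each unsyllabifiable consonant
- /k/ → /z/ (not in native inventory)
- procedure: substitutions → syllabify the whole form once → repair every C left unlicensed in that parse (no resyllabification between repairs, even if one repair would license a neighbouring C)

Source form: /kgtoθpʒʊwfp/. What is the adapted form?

gtopʒʊ

Substitution: /k/ → /z/, giving /zgtoθpʒʊwfp/.
Syllabifying with onset maximization leaves /z/, /θ/, /w/, /f/, /p/ stranded (no codas are permitted; onsets may contain at most 2 consonants).
Deleting the stranded consonants removes /z/, /θ/, /w/, /f/, /p/.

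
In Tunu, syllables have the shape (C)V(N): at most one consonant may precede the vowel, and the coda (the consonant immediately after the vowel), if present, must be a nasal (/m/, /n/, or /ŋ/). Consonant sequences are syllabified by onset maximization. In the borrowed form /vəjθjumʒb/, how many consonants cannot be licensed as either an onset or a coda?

Under (C)V(N), the unsyllabifiable consonants are /j/, /θ/, /ʒ/, /b/ (only a nasal (/m/, /n/, or /ŋ/) is licensed in coda position; onsets are limited to one consonant).

4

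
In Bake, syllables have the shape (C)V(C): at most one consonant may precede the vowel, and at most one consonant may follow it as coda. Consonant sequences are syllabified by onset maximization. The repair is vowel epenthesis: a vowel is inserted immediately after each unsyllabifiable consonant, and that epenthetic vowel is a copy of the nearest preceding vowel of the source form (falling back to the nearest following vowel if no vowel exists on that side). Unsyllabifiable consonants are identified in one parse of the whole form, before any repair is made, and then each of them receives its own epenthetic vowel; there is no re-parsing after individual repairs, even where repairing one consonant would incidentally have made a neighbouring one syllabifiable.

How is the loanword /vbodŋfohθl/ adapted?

vobodŋofohθolo

Under (C)V(C), the unsyllabifiable consonants are /v/, /ŋ/, /θ/, /l/ (at most one coda consonant is licensed; onsets are limited to one consonant).
Epenthesis after each stranded consonant: /v/ → /vo/, /ŋ/ → /ŋo/, /θ/ → /θo/, /l/ → /lo/.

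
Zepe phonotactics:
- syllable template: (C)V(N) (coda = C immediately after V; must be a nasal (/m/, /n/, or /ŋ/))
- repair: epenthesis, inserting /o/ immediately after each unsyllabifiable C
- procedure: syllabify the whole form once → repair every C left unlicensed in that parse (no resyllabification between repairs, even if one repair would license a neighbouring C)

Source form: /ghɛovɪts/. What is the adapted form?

Under (C)V(N), the unsyllabifiable consonants are /g/, /t/, /s/ (only a nasal (/m/, /n/, or /ŋ/) is licensed in coda position; onsets are limited to one consonant).
Epenthesis after each stranded consonant: /g/ → /go/, /t/ → /to/, /s/ → /so/.

gohɛovɪtoso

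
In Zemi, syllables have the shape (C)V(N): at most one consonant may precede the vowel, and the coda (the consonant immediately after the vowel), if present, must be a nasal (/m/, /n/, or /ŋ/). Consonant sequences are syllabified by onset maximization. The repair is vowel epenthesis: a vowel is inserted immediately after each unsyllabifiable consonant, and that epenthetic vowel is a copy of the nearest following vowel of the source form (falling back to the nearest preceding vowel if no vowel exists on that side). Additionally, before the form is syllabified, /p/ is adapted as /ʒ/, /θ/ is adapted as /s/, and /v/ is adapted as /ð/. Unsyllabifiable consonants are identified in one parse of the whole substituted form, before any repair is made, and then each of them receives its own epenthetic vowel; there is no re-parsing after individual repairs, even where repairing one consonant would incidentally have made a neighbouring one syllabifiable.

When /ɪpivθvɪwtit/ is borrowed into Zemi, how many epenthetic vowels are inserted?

After substitution the input is /ɪʒiðsðɪwtit/.
The unsyllabifiable consonants are /ð/, /s/, /w/, /t/; each receives one epenthetic vowel.

4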